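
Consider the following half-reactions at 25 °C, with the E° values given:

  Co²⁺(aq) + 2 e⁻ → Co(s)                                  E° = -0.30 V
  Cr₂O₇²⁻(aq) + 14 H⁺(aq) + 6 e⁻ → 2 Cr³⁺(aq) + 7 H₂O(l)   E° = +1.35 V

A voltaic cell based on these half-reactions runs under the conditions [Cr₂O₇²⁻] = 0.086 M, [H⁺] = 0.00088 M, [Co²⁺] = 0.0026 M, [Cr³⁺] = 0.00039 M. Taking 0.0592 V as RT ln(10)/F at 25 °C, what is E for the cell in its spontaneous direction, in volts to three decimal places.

Cr₂O₇²⁻/Cr³⁺ is the cathode (higher E°), Co²⁺/Co the anode: E°cell = +1.35 − (-0.30) = +1.65 V, n = 6.
Overall: Cr₂O₇²⁻(aq) + 14 H⁺(aq) + 3 Co(s) → 2 Cr³⁺(aq) + 7 H₂O(l) + 3 Co²⁺(aq)
Q = [Cr³⁺]^2·[Co²⁺]^3 / ([Cr₂O₇²⁻]·[H⁺]^14); log Q = 29.270.
E = E° − (0.0592/n) log Q = +1.65 − (0.0592/6)(29.270) = +1.361 V.

+1.361 V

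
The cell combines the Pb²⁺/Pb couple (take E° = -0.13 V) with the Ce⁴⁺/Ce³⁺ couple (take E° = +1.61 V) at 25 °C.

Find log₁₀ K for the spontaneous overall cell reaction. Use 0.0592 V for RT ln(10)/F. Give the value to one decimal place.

Cathode: Ce⁴⁺/Ce³⁺; anode: Pb²⁺/Pb. E°cell = +1.74 V, n = 2.
log K = nE°cell / 0.0592 = (2)(+1.74) / 0.0592 = 58.8.

58.8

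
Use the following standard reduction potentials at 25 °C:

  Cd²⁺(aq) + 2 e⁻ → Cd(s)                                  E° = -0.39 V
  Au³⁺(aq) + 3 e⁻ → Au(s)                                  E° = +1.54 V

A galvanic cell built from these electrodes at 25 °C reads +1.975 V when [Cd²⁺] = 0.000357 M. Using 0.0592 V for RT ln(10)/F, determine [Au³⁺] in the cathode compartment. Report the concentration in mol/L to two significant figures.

Au³⁺/Au is the cathode, Cd²⁺/Cd the anode: E°cell = +1.93 V, n = 6.
Overall reaction: 2 Au³⁺(aq) + 3 Cd(s) → 2 Au(s) + 3 Cd²⁺(aq); Q = [Cd²⁺]^3/[Au³⁺]^2.
From E = E° − (0.0592/n) log Q: log Q = (E° − E)·n/0.0592 = (+1.93 − (+1.975))·6/0.0592 = -4.5608.
So 2·log[Au³⁺] = 3·log(0.000357) − log Q = -10.3420 − (-4.5608) = -5.7812; log[Au³⁺] = -5.7812 / 2 = -2.8906; [Au³⁺] = 10^(-2.8906) ≈ 0.0013 M.

0.0013 M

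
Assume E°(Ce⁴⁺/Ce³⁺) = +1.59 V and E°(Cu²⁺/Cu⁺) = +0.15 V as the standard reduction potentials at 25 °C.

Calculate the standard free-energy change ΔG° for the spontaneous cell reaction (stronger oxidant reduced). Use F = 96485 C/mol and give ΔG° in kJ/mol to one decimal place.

-138.9 kJ/mol

Ce⁴⁺/Ce³⁺ (E° = +1.59 V) is the cathode; Cu²⁺/Cu⁺ (E° = +0.15 V) is the anode, so E°cell = +1.44 V.
Balancing electrons gives n = 1 (lcm of 1 and 1).
ΔG° = −nFE° = −(1)(96485)(+1.44) = -138,938 J = -138.9 kJ/mol.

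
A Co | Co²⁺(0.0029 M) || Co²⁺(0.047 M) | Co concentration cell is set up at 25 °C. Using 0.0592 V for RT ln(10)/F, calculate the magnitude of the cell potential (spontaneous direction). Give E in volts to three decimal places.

For a concentration cell E°cell = 0. The 0.047 M side is the cathode (reduction is favoured where [Co²⁺] is higher).
With n = 2, E = −(0.0592/2) log([Co²⁺]ₐₙ/[Co²⁺]꜀ₐₜ) = −(0.0592/2) log(0.0029/0.047) = −(0.0592/2)(-1.210) = +0.036 V.

+0.036 V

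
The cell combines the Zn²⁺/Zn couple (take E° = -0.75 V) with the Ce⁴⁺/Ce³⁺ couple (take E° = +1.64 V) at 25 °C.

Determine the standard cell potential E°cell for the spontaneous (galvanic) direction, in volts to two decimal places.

+2.39 V

The Ce⁴⁺/Ce³⁺ couple has the higher reduction potential, so it is the cathode; Zn²⁺/Zn is oxidised at the anode.
E°cell = E°(cathode) − E°(anode) = (+1.64) − (-0.75) = +2.39 V.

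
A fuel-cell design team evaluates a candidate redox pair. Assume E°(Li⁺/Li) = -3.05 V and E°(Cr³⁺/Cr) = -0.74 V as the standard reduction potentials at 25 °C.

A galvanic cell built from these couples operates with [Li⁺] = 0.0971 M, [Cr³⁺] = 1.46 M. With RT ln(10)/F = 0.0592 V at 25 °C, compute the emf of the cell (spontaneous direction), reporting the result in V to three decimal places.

+2.373 V

Cr³⁺/Cr is the cathode (higher E°), Li⁺/Li the anode: E°cell = -0.74 − (-3.05) = +2.31 V, n = 3.
Overall: Cr³⁺(aq) + 3 Li(s) → Cr(s) + 3 Li⁺(aq)
Q = [Li⁺]^3 / ([Cr³⁺]); log Q = -3.203.
E = E° − (0.0592/n) log Q = +2.31 − (0.0592/3)(-3.203) = +2.373 V.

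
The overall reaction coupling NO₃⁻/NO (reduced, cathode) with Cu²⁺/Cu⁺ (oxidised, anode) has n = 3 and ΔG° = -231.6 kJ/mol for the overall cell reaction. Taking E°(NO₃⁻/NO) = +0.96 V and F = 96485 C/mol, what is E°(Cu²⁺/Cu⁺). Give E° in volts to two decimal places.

+0.16 V

E°cell = −ΔG°/(nF) = −(-231.6×10³)/((3)(96485)) = +0.800 V.
Since NO₃⁻/NO is the cathode and Cu²⁺/Cu⁺ the anode, E°cell = E°(NO₃⁻/NO) − E°(Cu²⁺/Cu⁺).
So E°(Cu²⁺/Cu⁺) = E°(NO₃⁻/NO) − E°cell = (+0.96) − (+0.800) = +0.16 V.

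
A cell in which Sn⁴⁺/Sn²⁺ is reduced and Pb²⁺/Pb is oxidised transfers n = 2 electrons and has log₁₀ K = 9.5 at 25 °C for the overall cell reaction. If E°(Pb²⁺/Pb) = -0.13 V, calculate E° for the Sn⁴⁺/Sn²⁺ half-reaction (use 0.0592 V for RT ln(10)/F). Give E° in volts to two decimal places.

+0.15 V

E°cell = (0.0592/n)·log K = (0.0592/2)(9.5) = +0.281 V.
Since Sn⁴⁺/Sn²⁺ is the cathode and Pb²⁺/Pb the anode, E°cell = E°(Sn⁴⁺/Sn²⁺) − E°(Pb²⁺/Pb).
So E°(Sn⁴⁺/Sn²⁺) = E°cell + E°(Pb²⁺/Pb) = +0.281 + (-0.13) = +0.15 V.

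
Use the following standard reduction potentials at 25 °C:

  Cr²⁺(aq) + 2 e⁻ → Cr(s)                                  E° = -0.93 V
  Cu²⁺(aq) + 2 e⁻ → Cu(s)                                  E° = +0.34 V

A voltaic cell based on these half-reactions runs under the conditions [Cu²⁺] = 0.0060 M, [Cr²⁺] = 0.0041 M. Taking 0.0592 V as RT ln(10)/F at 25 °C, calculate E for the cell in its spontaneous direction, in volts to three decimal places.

Cu²⁺/Cu is the cathode (higher E°), Cr²⁺/Cr the anode: E°cell = +0.34 − (-0.93) = +1.27 V, n = 2.
Overall: Cu²⁺(aq) + Cr(s) → Cu(s) + Cr²⁺(aq)
Q = [Cr²⁺] / ([Cu²⁺]); log Q = -0.165.
E = E° − (0.0592/n) log Q = +1.27 − (0.0592/2)(-0.165) = +1.275 V.

+1.275 V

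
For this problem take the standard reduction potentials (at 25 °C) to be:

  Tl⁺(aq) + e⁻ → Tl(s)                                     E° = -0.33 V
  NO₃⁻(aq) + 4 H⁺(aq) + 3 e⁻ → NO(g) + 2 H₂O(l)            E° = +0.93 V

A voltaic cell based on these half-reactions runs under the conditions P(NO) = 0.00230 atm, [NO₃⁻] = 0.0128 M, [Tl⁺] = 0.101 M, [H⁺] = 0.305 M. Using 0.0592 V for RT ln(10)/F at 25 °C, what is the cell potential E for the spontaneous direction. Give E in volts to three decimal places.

NO₃⁻/NO is the cathode (higher E°), Tl⁺/Tl the anode: E°cell = +0.93 − (-0.33) = +1.26 V, n = 3.
Overall: NO₃⁻(aq) + 4 H⁺(aq) + 3 Tl(s) → NO(g) + 2 H₂O(l) + 3 Tl⁺(aq)
Q = P(NO)·[Tl⁺]^3 / ([NO₃⁻]·[H⁺]^4); log Q = -1.670.
E = E° − (0.0592/n) log Q = +1.26 − (0.0592/3)(-1.670) = +1.293 V.

+1.293 V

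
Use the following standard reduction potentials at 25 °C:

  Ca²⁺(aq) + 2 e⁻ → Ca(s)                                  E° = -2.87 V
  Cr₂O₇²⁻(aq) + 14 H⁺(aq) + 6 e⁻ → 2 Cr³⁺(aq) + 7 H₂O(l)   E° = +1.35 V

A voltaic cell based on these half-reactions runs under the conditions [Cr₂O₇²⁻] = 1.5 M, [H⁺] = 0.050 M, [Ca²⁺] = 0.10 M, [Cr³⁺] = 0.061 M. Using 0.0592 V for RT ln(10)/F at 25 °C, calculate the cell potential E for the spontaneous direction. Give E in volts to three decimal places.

+4.096 V

Cr₂O₇²⁻/Cr³⁺ is the cathode (higher E°), Ca²⁺/Ca the anode: E°cell = +1.35 − (-2.87) = +4.22 V, n = 6.
Overall: Cr₂O₇²⁻(aq) + 14 H⁺(aq) + 3 Ca(s) → 2 Cr³⁺(aq) + 7 H₂O(l) + 3 Ca²⁺(aq)
Q = [Cr³⁺]^2·[Ca²⁺]^3 / ([Cr₂O₇²⁻]·[H⁺]^14); log Q = 12.609.
E = E° − (0.0592/n) log Q = +4.22 − (0.0592/6)(12.609) = +4.096 V.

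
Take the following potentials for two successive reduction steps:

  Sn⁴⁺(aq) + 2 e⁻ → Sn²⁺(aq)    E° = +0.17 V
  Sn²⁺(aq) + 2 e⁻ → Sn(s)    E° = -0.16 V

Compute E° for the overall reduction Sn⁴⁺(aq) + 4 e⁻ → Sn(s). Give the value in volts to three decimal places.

+0.005 V

Adding the free-energy changes (−nFE°) of the two steps gives −n₃FE°₃ = −n₁FE°₁ − n₂FE°₂.
E°₃ = (2×+0.17 + 2×-0.16) / 4 = (+0.020) / 4 = +0.005 V.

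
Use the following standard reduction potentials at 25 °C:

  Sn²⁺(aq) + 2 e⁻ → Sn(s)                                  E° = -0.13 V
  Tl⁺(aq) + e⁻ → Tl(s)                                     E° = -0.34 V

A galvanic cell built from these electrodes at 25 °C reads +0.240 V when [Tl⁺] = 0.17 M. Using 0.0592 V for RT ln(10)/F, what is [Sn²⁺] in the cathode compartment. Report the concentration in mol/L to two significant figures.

Sn²⁺/Sn is the cathode, Tl⁺/Tl the anode: E°cell = +0.21 V, n = 2.
Overall reaction: Sn²⁺(aq) + 2 Tl(s) → Sn(s) + 2 Tl⁺(aq); Q = [Tl⁺]^2/[Sn²⁺]^1.
From E = E° − (0.0592/n) log Q: log Q = (E° − E)·n/0.0592 = (+0.21 − (+0.240))·2/0.0592 = -1.0135.
So 1·log[Sn²⁺] = 2·log(0.17) − log Q = -1.5391 − (-1.0135) = -0.5256; [Sn²⁺] = 10^(-0.5256) ≈ 0.30 M.

0.30 M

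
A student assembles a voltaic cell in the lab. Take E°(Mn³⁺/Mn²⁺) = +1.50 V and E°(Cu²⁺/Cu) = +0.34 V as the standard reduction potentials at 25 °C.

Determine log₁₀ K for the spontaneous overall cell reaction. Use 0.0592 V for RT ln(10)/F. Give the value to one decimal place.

39.2

Cathode: Mn³⁺/Mn²⁺; anode: Cu²⁺/Cu. E°cell = +1.16 V, n = 2.
log K = nE°cell / 0.0592 = (2)(+1.16) / 0.0592 = 39.2.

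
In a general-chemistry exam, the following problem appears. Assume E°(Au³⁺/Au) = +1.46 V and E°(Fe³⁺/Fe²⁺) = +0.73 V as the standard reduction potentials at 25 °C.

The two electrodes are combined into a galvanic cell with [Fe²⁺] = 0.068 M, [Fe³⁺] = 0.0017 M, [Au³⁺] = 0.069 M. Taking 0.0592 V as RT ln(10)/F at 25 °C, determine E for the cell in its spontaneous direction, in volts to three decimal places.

+0.802 V

Au³⁺/Au is the cathode (higher E°), Fe³⁺/Fe²⁺ the anode: E°cell = +1.46 − (+0.73) = +0.73 V, n = 3.
Overall: Au³⁺(aq) + 3 Fe²⁺(aq) → Au(s) + 3 Fe³⁺(aq)
Q = [Fe³⁺]^3 / ([Au³⁺]·[Fe²⁺]^3); log Q = -3.645.
E = E° − (0.0592/n) log Q = +0.73 − (0.0592/3)(-3.645) = +0.802 V.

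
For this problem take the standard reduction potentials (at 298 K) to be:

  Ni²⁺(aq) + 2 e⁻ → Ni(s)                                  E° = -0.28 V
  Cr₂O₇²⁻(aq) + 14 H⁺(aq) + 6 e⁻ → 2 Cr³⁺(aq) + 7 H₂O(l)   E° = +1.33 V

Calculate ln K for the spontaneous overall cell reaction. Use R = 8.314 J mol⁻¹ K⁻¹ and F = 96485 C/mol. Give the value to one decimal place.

376.2

Cathode: Cr₂O₇²⁻/Cr³⁺; anode: Ni²⁺/Ni. E°cell = (+1.33) − (-0.28) = +1.61 V, with n = 6.
ΔG° = −nFE° = −RT ln K, so ln K = nFE°/(RT) = (6)(96485)(+1.61) / ((8.314)(298)) = 376.193.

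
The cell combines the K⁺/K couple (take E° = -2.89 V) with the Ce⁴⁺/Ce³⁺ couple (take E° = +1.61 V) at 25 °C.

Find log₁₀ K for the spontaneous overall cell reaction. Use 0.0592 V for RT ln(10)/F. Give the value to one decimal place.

76.0

Cathode: Ce⁴⁺/Ce³⁺; anode: K⁺/K. E°cell = +4.50 V, n = 1.
log K = nE°cell / 0.0592 = (1)(+4.50) / 0.0592 = 76.0.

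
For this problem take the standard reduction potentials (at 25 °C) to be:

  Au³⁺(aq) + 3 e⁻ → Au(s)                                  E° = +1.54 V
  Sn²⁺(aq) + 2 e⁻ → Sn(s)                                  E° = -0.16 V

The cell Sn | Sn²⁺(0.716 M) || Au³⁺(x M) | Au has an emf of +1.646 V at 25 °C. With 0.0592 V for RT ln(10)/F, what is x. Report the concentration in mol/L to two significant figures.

Au³⁺/Au is the cathode, Sn²⁺/Sn the anode: E°cell = +1.70 V, n = 6.
Overall reaction: 2 Au³⁺(aq) + 3 Sn(s) → 2 Au(s) + 3 Sn²⁺(aq); Q = [Sn²⁺]^3/[Au³⁺]^2.
From E = E° − (0.0592/n) log Q: log Q = (E° − E)·n/0.0592 = (+1.70 − (+1.646))·6/0.0592 = 5.4730.
So 2·log[Au³⁺] = 3·log(0.716) − log Q = -0.4353 − (5.4730) = -5.9083; log[Au³⁺] = -5.9083 / 2 = -2.9541; [Au³⁺] = 10^(-2.9541) ≈ 0.0011 M.

0.0011 M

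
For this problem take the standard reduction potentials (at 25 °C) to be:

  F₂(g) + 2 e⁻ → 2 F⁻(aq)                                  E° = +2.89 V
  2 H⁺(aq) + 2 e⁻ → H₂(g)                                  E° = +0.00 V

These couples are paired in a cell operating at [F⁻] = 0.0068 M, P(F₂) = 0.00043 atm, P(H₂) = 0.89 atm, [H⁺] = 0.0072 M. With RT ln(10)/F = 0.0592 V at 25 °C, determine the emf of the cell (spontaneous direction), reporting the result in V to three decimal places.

F₂/F⁻ is the cathode (higher E°), H⁺/H₂ the anode: E°cell = +2.89 − (+0.00) = +2.89 V, n = 2.
Overall: F₂(g) + H₂(g) → 2 F⁻(aq) + 2 H⁺(aq)
Q = [F⁻]^2·[H⁺]^2 / (P(F₂)·P(H₂)); log Q = -5.203.
E = E° − (0.0592/n) log Q = +2.89 − (0.0592/2)(-5.203) = +3.044 V.

+3.044 V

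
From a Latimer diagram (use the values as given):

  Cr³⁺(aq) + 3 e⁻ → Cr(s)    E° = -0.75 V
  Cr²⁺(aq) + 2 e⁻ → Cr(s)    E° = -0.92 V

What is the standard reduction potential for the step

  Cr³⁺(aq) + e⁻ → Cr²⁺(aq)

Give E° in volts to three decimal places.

Sequential free energies add, so n₃E°₃ = n₁E°₁ + n₂E°₂.
With n₃ = 3, and the known step contributing 2×(-0.92) V, the unknown satisfies 1·E° = 3×(-0.75) − 2×(-0.92) = -0.410.
E° = -0.410 / 1 = -0.410 V.

-0.410 V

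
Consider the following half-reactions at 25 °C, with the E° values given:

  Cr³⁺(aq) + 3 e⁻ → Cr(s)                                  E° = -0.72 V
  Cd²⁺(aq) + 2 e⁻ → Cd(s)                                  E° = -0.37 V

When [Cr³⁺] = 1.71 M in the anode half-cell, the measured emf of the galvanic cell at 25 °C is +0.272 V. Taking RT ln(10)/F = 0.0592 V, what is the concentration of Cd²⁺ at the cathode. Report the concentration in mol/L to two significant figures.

0.0033 M

Cd²⁺/Cd is the cathode, Cr³⁺/Cr the anode: E°cell = +0.35 V, n = 6.
Overall reaction: 3 Cd²⁺(aq) + 2 Cr(s) → 3 Cd(s) + 2 Cr³⁺(aq); Q = [Cr³⁺]^2/[Cd²⁺]^3.
From E = E° − (0.0592/n) log Q: log Q = (E° − E)·n/0.0592 = (+0.35 − (+0.272))·6/0.0592 = 7.9054.
So 3·log[Cd²⁺] = 2·log(1.71) − log Q = 0.4660 − (7.9054) = -7.4394; log[Cd²⁺] = -7.4394 / 3 = -2.4798; [Cd²⁺] = 10^(-2.4798) ≈ 0.0033 M.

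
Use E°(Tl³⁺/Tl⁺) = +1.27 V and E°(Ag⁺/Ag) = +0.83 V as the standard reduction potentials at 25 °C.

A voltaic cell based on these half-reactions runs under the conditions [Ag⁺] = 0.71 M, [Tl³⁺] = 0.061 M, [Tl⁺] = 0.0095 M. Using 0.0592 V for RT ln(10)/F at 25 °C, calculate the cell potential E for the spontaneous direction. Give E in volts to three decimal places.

+0.473 V

Tl³⁺/Tl⁺ is the cathode (higher E°), Ag⁺/Ag the anode: E°cell = +1.27 − (+0.83) = +0.44 V, n = 2.
Overall: Tl³⁺(aq) + 2 Ag(s) → Tl⁺(aq) + 2 Ag⁺(aq)
Q = [Tl⁺]·[Ag⁺]^2 / ([Tl³⁺]); log Q = -1.105.
E = E° − (0.0592/n) log Q = +0.44 − (0.0592/2)(-1.105) = +0.473 V.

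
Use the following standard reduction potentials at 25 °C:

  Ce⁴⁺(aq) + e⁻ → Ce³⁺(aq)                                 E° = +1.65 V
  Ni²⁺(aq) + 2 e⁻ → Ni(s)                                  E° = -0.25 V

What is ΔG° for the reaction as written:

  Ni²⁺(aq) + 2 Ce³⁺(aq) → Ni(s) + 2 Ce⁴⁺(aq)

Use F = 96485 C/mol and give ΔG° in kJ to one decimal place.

As written, Ni²⁺/Ni is reduced (cathode) and Ce⁴⁺/Ce³⁺ is oxidised (anode), so E°cell = (-0.25) − (+1.65) = -1.90 V.
Balancing electrons gives n = 2.
ΔG° = −nFE° = −(2)(96485)(-1.90) = 366,643 J = +366.6 kJ.

+366.6 kJ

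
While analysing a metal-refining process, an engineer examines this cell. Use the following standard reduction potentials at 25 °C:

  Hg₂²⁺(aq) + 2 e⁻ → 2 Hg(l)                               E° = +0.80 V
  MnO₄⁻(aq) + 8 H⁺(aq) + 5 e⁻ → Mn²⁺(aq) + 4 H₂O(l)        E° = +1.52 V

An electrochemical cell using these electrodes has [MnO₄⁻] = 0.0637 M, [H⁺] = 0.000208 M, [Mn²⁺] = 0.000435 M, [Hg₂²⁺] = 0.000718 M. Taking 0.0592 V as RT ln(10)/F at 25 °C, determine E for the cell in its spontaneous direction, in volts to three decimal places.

+0.490 V

MnO₄⁻/Mn²⁺ is the cathode (higher E°), Hg₂²⁺/Hg the anode: E°cell = +1.52 − (+0.80) = +0.72 V, n = 10.
Overall: 2 MnO₄⁻(aq) + 16 H⁺(aq) + 10 Hg(l) → 2 Mn²⁺(aq) + 8 H₂O(l) + 5 Hg₂²⁺(aq)
Q = [Mn²⁺]^2·[Hg₂²⁺]^5 / ([MnO₄⁻]^2·[H⁺]^16); log Q = 38.860.
E = E° − (0.0592/n) log Q = +0.72 − (0.0592/10)(38.860) = +0.490 V.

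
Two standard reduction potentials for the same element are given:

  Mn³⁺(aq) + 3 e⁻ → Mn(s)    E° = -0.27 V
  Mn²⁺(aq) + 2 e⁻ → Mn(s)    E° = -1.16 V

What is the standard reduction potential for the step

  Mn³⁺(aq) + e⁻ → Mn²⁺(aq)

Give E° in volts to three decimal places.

+1.510 V

Sequential free energies add, so n₃E°₃ = n₁E°₁ + n₂E°₂.
With n₃ = 3, and the known step contributing 2×(-1.16) V, the unknown satisfies 1·E° = 3×(-0.27) − 2×(-1.16) = +1.510.
E° = +1.510 / 1 = +1.510 V.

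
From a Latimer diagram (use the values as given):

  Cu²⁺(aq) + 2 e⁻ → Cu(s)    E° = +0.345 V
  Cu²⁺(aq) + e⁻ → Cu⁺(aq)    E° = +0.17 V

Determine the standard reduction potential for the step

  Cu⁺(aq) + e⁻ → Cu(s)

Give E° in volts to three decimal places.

+0.520 V

Sequential free energies add, so n₃E°₃ = n₁E°₁ + n₂E°₂.
With n₃ = 2, and the known step contributing 1×(+0.17) V, the unknown satisfies 1·E° = 2×(+0.345) − 1×(+0.17) = +0.520.
E° = +0.520 / 1 = +0.520 V.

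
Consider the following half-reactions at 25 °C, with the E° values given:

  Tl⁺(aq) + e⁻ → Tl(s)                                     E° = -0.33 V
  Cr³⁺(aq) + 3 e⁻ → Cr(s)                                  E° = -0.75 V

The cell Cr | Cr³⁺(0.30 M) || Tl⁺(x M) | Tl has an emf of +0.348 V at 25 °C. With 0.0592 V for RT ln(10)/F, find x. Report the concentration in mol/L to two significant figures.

0.041 M

Tl⁺/Tl is the cathode, Cr³⁺/Cr the anode: E°cell = +0.42 V, n = 3.
Overall reaction: 3 Tl⁺(aq) + Cr(s) → 3 Tl(s) + Cr³⁺(aq); Q = [Cr³⁺]^1/[Tl⁺]^3.
From E = E° − (0.0592/n) log Q: log Q = (E° − E)·n/0.0592 = (+0.42 − (+0.348))·3/0.0592 = 3.6486.
So 3·log[Tl⁺] = 1·log(0.3) − log Q = -0.5229 − (3.6486) = -4.1715; log[Tl⁺] = -4.1715 / 3 = -1.3905; [Tl⁺] = 10^(-1.3905) ≈ 0.041 M.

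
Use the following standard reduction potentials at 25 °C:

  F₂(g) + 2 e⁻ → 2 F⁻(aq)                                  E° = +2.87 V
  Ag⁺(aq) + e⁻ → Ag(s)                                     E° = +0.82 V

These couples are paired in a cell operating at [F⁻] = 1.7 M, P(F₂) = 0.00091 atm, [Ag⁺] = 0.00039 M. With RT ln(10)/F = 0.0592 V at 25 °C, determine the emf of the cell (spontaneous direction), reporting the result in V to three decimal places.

F₂/F⁻ is the cathode (higher E°), Ag⁺/Ag the anode: E°cell = +2.87 − (+0.82) = +2.05 V, n = 2.
Overall: F₂(g) + 2 Ag(s) → 2 F⁻(aq) + 2 Ag⁺(aq)
Q = [F⁻]^2·[Ag⁺]^2 / (P(F₂)); log Q = -3.316.
E = E° − (0.0592/n) log Q = +2.05 − (0.0592/2)(-3.316) = +2.148 V.

+2.148 V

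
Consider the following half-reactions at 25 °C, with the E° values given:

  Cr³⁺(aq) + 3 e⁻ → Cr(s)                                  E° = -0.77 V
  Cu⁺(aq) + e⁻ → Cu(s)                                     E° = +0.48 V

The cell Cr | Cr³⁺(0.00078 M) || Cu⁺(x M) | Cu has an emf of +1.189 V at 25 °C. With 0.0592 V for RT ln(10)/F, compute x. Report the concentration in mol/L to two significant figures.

Cu⁺/Cu is the cathode, Cr³⁺/Cr the anode: E°cell = +1.25 V, n = 3.
Overall reaction: 3 Cu⁺(aq) + Cr(s) → 3 Cu(s) + Cr³⁺(aq); Q = [Cr³⁺]^1/[Cu⁺]^3.
From E = E° − (0.0592/n) log Q: log Q = (E° − E)·n/0.0592 = (+1.25 − (+1.189))·3/0.0592 = 3.0912.
So 3·log[Cu⁺] = 1·log(0.00078) − log Q = -3.1079 − (3.0912) = -6.1991; log[Cu⁺] = -6.1991 / 3 = -2.0664; [Cu⁺] = 10^(-2.0664) ≈ 0.0086 M.

0.0086 M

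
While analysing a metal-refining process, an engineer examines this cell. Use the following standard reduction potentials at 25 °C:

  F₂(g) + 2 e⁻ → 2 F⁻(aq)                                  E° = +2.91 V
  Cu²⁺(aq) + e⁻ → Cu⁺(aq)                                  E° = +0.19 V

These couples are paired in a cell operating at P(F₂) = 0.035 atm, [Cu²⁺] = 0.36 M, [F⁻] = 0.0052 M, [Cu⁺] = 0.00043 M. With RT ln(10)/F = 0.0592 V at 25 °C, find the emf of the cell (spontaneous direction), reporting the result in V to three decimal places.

+2.639 V

F₂/F⁻ is the cathode (higher E°), Cu²⁺/Cu⁺ the anode: E°cell = +2.91 − (+0.19) = +2.72 V, n = 2.
Overall: F₂(g) + 2 Cu⁺(aq) → 2 F⁻(aq) + 2 Cu²⁺(aq)
Q = [F⁻]^2·[Cu²⁺]^2 / (P(F₂)·[Cu⁺]^2); log Q = 2.734.
E = E° − (0.0592/n) log Q = +2.72 − (0.0592/2)(2.734) = +2.639 V.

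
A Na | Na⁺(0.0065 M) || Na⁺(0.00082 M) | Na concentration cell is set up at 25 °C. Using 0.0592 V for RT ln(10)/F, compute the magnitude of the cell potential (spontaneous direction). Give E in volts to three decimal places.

+0.053 V

For a concentration cell E°cell = 0. The 0.0065 M side is the cathode (reduction is favoured where [Na⁺] is higher).
With n = 1, E = −(0.0592/1) log([Na⁺]ₐₙ/[Na⁺]꜀ₐₜ) = −(0.0592/1) log(0.00082/0.0065) = −(0.0592/1)(-0.899) = +0.053 V.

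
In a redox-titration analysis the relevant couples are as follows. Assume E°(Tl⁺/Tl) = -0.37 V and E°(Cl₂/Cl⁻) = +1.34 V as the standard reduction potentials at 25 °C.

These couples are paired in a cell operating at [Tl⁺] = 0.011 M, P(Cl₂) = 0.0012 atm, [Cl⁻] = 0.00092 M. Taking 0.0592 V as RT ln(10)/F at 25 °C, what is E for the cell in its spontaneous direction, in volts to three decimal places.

+1.919 V

Cl₂/Cl⁻ is the cathode (higher E°), Tl⁺/Tl the anode: E°cell = +1.34 − (-0.37) = +1.71 V, n = 2.
Overall: Cl₂(g) + 2 Tl(s) → 2 Cl⁻(aq) + 2 Tl⁺(aq)
Q = [Cl⁻]^2·[Tl⁺]^2 / (P(Cl₂)); log Q = -7.069.
E = E° − (0.0592/n) log Q = +1.71 − (0.0592/2)(-7.069) = +1.919 V.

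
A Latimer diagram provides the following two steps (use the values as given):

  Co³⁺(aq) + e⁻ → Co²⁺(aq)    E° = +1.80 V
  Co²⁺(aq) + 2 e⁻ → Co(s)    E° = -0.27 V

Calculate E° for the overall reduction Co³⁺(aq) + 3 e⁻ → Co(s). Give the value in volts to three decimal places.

Since ΔG° = −nFE° is additive over sequential reductions, n₃E°₃ = n₁E°₁ + n₂E°₂.
E°₃ = (1×+1.80 + 2×-0.27) / 3 = (+1.260) / 3 = +0.420 V.
E° values themselves are not directly additive — weighting by electron count is essential.

+0.420 V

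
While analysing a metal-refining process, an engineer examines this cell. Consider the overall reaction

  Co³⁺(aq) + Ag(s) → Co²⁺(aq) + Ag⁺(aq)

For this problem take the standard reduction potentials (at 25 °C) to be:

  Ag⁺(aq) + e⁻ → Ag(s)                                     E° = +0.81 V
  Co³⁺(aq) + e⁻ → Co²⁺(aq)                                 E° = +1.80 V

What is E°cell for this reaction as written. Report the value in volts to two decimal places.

The Co³⁺/Co²⁺ couple has the higher reduction potential, so it is the cathode; Ag⁺/Ag is oxidised at the anode.
E°cell = E°(cathode) − E°(anode) = (+1.80) − (+0.81) = +0.99 V.

+0.99 V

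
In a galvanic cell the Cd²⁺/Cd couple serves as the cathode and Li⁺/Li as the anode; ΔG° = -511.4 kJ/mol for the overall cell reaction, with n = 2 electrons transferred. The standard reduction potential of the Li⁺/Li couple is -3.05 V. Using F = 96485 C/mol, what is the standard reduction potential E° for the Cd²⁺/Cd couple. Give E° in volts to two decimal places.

-0.40 V

E°cell = −ΔG°/(nF) = −(-511.4×10³)/((2)(96485)) = +2.650 V.
Since Cd²⁺/Cd is the cathode and Li⁺/Li the anode, E°cell = E°(Cd²⁺/Cd) − E°(Li⁺/Li).
So E°(Cd²⁺/Cd) = E°cell + E°(Li⁺/Li) = +2.650 + (-3.05) = -0.40 V.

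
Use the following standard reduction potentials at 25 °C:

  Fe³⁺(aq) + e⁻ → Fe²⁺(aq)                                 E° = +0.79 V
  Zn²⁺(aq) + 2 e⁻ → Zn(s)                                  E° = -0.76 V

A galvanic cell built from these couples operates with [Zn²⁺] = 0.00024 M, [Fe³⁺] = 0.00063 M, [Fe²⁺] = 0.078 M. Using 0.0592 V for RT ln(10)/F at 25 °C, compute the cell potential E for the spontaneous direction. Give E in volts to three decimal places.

+1.533 V

Fe³⁺/Fe²⁺ is the cathode (higher E°), Zn²⁺/Zn the anode: E°cell = +0.79 − (-0.76) = +1.55 V, n = 2.
Overall: 2 Fe³⁺(aq) + Zn(s) → 2 Fe²⁺(aq) + Zn²⁺(aq)
Q = [Fe²⁺]^2·[Zn²⁺] / ([Fe³⁺]^2); log Q = 0.566.
E = E° − (0.0592/n) log Q = +1.55 − (0.0592/2)(0.566) = +1.533 V.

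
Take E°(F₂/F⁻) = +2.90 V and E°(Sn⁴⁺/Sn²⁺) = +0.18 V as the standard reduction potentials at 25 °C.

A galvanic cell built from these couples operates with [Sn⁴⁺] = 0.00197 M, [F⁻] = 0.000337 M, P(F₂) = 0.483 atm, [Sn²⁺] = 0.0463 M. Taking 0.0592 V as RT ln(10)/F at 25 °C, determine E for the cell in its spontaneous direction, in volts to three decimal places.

F₂/F⁻ is the cathode (higher E°), Sn⁴⁺/Sn²⁺ the anode: E°cell = +2.90 − (+0.18) = +2.72 V, n = 2.
Overall: F₂(g) + Sn²⁺(aq) → 2 F⁻(aq) + Sn⁴⁺(aq)
Q = [F⁻]^2·[Sn⁴⁺] / (P(F₂)·[Sn²⁺]); log Q = -8.000.
E = E° − (0.0592/n) log Q = +2.72 − (0.0592/2)(-8.000) = +2.957 V.

+2.957 V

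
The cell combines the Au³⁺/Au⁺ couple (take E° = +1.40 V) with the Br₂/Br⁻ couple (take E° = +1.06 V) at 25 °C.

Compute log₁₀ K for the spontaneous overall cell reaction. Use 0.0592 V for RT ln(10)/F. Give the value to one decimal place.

11.5

Cathode: Au³⁺/Au⁺; anode: Br₂/Br⁻. E°cell = +0.34 V, n = 2.
log K = nE°cell / 0.0592 = (2)(+0.34) / 0.0592 = 11.5.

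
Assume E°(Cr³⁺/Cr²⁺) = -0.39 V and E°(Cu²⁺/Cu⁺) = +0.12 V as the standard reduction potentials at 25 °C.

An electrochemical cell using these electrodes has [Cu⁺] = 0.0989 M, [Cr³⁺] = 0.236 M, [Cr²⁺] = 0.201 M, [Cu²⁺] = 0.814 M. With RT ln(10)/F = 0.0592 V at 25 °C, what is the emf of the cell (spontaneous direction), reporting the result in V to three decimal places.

+0.560 V

Cu²⁺/Cu⁺ is the cathode (higher E°), Cr³⁺/Cr²⁺ the anode: E°cell = +0.12 − (-0.39) = +0.51 V, n = 1.
Overall: Cu²⁺(aq) + Cr²⁺(aq) → Cu⁺(aq) + Cr³⁺(aq)
Q = [Cu⁺]·[Cr³⁺] / ([Cu²⁺]·[Cr²⁺]); log Q = -0.846.
E = E° − (0.0592/n) log Q = +0.51 − (0.0592/1)(-0.846) = +0.560 V.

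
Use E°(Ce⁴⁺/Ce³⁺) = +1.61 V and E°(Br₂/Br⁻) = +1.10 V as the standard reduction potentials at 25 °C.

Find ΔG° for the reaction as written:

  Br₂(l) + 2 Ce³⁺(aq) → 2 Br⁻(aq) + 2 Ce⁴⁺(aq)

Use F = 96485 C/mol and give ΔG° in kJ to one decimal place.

As written, Br₂/Br⁻ is reduced (cathode) and Ce⁴⁺/Ce³⁺ is oxidised (anode), so E°cell = (+1.10) − (+1.61) = -0.51 V.
Balancing electrons gives n = 2.
ΔG° = −nFE° = −(2)(96485)(-0.51) = 98,415 J = +98.4 kJ.

+98.4 kJ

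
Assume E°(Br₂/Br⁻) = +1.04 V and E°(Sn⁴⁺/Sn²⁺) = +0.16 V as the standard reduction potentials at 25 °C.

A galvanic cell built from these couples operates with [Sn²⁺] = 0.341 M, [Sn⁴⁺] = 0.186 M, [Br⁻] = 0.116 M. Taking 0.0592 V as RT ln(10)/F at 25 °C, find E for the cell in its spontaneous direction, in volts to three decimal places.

+0.943 V

Br₂/Br⁻ is the cathode (higher E°), Sn⁴⁺/Sn²⁺ the anode: E°cell = +1.04 − (+0.16) = +0.88 V, n = 2.
Overall: Br₂(l) + Sn²⁺(aq) → 2 Br⁻(aq) + Sn⁴⁺(aq)
Q = [Br⁻]^2·[Sn⁴⁺] / ([Sn²⁺]); log Q = -2.134.
E = E° − (0.0592/n) log Q = +0.88 − (0.0592/2)(-2.134) = +0.943 V.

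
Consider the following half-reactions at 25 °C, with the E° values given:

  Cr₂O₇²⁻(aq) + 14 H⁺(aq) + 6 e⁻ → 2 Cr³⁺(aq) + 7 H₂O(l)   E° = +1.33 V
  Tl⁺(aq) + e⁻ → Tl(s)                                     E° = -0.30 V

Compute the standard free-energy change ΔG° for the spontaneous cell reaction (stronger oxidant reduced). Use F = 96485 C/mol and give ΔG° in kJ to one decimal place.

-943.6 kJ

Cr₂O₇²⁻/Cr³⁺ (E° = +1.33 V) is the cathode; Tl⁺/Tl (E° = -0.30 V) is the anode, so E°cell = +1.63 V.
Balancing electrons gives n = 6 (lcm of 6 and 1).
ΔG° = −nFE° = −(6)(96485)(+1.63) = -943,623 J = -943.6 kJ.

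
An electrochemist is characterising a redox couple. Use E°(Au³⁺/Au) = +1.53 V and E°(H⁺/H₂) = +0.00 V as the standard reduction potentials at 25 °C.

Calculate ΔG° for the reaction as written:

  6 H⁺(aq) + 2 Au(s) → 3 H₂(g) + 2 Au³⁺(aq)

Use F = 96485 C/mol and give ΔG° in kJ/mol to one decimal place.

As written, H⁺/H₂ is reduced (cathode) and Au³⁺/Au is oxidised (anode), so E°cell = (+0.00) − (+1.53) = -1.53 V.
Balancing electrons gives n = 6.
ΔG° = −nFE° = −(6)(96485)(-1.53) = 885,732 J = +885.7 kJ/mol.

+885.7 kJ/mol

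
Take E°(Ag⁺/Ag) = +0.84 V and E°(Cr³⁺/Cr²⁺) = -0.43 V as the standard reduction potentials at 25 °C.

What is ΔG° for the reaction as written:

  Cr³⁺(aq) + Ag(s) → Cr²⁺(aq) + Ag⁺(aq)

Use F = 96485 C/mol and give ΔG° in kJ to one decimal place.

As written, Cr³⁺/Cr²⁺ is reduced (cathode) and Ag⁺/Ag is oxidised (anode), so E°cell = (-0.43) − (+0.84) = -1.27 V.
Balancing electrons gives n = 1.
ΔG° = −nFE° = −(1)(96485)(-1.27) = 122,536 J = +122.5 kJ.

+122.5 kJ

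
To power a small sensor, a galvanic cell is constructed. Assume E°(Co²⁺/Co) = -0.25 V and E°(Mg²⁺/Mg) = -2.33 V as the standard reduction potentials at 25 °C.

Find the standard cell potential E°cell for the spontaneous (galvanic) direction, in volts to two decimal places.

The Co²⁺/Co couple has the higher reduction potential, so it is the cathode; Mg²⁺/Mg is oxidised at the anode.
E°cell = E°(cathode) − E°(anode) = (-0.25) − (-2.33) = +2.08 V.
Since E°cell > 0, the reaction is spontaneous under standard conditions.

+2.08 V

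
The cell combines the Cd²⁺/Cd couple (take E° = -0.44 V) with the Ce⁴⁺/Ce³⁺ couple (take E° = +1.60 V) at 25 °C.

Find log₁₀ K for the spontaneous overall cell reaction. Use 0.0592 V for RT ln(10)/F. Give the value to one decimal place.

68.9

Cathode: Ce⁴⁺/Ce³⁺; anode: Cd²⁺/Cd. E°cell = +2.04 V, n = 2.
log K = nE°cell / 0.0592 = (2)(+2.04) / 0.0592 = 68.9.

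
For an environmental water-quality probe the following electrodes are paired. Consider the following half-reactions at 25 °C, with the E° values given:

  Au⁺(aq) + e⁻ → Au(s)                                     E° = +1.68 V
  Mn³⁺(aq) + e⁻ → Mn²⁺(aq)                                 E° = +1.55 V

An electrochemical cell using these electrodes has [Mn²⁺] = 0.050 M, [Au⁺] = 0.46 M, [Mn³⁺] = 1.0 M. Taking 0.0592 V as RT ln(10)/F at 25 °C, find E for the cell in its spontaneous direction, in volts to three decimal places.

+0.033 V

Au⁺/Au is the cathode (higher E°), Mn³⁺/Mn²⁺ the anode: E°cell = +1.68 − (+1.55) = +0.13 V, n = 1.
Overall: Au⁺(aq) + Mn²⁺(aq) → Au(s) + Mn³⁺(aq)
Q = [Mn³⁺] / ([Au⁺]·[Mn²⁺]); log Q = 1.638.
E = E° − (0.0592/n) log Q = +0.13 − (0.0592/1)(1.638) = +0.033 V.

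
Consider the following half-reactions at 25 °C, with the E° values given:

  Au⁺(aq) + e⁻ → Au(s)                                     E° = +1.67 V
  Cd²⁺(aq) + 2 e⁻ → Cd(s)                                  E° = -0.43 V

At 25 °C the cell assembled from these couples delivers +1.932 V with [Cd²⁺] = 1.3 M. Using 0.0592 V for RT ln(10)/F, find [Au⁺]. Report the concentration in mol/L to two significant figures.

Au⁺/Au is the cathode, Cd²⁺/Cd the anode: E°cell = +2.10 V, n = 2.
Overall reaction: 2 Au⁺(aq) + Cd(s) → 2 Au(s) + Cd²⁺(aq); Q = [Cd²⁺]^1/[Au⁺]^2.
From E = E° − (0.0592/n) log Q: log Q = (E° − E)·n/0.0592 = (+2.10 − (+1.932))·2/0.0592 = 5.6757.
So 2·log[Au⁺] = 1·log(1.3) − log Q = 0.1139 − (5.6757) = -5.5618; log[Au⁺] = -5.5618 / 2 = -2.7809; [Au⁺] = 10^(-2.7809) ≈ 0.0017 M.

0.0017 M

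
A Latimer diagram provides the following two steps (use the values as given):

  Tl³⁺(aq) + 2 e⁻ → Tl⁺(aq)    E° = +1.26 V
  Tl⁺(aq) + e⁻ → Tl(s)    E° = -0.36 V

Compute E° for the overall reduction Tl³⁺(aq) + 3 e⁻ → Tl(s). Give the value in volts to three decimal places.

Adding the free-energy changes (−nFE°) of the two steps gives −n₃FE°₃ = −n₁FE°₁ − n₂FE°₂.
E°₃ = (2×+1.26 + 1×-0.36) / 3 = (+2.160) / 3 = +0.720 V.
Simply averaging or adding the two E° values would be wrong; the electron-weighted sum is required.

+0.720 V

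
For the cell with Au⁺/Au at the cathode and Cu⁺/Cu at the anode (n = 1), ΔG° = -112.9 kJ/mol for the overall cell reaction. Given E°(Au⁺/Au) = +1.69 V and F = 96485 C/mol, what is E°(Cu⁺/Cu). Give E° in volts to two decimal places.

E°cell = −ΔG°/(nF) = −(-112.9×10³)/((1)(96485)) = +1.170 V.
Since Au⁺/Au is the cathode and Cu⁺/Cu the anode, E°cell = E°(Au⁺/Au) − E°(Cu⁺/Cu).
So E°(Cu⁺/Cu) = E°(Au⁺/Au) − E°cell = (+1.69) − (+1.170) = +0.52 V.

+0.52 V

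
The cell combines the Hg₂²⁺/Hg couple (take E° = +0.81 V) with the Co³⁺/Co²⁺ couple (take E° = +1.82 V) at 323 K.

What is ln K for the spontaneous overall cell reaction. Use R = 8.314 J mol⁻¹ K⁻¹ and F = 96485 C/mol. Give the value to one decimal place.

Cathode: Co³⁺/Co²⁺; anode: Hg₂²⁺/Hg. E°cell = (+1.82) − (+0.81) = +1.01 V, with n = 2.
ΔG° = −nFE° = −RT ln K, so ln K = nFE°/(RT) = (2)(96485)(+1.01) / ((8.314)(323)) = 72.577.

72.6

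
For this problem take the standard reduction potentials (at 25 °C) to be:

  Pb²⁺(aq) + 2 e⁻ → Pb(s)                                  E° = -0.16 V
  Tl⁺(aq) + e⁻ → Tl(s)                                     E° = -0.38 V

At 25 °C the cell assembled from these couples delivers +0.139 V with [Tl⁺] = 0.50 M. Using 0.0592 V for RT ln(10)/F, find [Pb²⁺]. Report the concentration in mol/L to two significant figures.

Pb²⁺/Pb is the cathode, Tl⁺/Tl the anode: E°cell = +0.22 V, n = 2.
Overall reaction: Pb²⁺(aq) + 2 Tl(s) → Pb(s) + 2 Tl⁺(aq); Q = [Tl⁺]^2/[Pb²⁺]^1.
From E = E° − (0.0592/n) log Q: log Q = (E° − E)·n/0.0592 = (+0.22 − (+0.139))·2/0.0592 = 2.7365.
So 1·log[Pb²⁺] = 2·log(0.5) − log Q = -0.6021 − (2.7365) = -3.3386; [Pb²⁺] = 10^(-3.3386) ≈ 0.00046 M.

0.00046 M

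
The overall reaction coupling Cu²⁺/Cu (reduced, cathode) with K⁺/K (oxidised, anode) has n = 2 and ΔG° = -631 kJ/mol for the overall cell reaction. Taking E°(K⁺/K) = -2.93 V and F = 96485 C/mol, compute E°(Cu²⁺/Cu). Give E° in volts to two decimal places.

+0.34 V

E°cell = −ΔG°/(nF) = −(-631×10³)/((2)(96485)) = +3.270 V.
Since Cu²⁺/Cu is the cathode and K⁺/K the anode, E°cell = E°(Cu²⁺/Cu) − E°(K⁺/K).
So E°(Cu²⁺/Cu) = E°cell + E°(K⁺/K) = +3.270 + (-2.93) = +0.34 V.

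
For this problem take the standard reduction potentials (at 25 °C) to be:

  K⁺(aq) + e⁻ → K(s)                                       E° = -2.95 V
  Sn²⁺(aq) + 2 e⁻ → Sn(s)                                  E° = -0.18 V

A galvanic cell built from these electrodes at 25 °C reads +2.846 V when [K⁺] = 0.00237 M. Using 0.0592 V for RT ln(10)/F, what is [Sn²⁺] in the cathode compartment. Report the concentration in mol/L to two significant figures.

0.0021 M

Sn²⁺/Sn is the cathode, K⁺/K the anode: E°cell = +2.77 V, n = 2.
Overall reaction: Sn²⁺(aq) + 2 K(s) → Sn(s) + 2 K⁺(aq); Q = [K⁺]^2/[Sn²⁺]^1.
From E = E° − (0.0592/n) log Q: log Q = (E° − E)·n/0.0592 = (+2.77 − (+2.846))·2/0.0592 = -2.5676.
So 1·log[Sn²⁺] = 2·log(0.00237) − log Q = -5.2505 − (-2.5676) = -2.6829; [Sn²⁺] = 10^(-2.6829) ≈ 0.0021 M.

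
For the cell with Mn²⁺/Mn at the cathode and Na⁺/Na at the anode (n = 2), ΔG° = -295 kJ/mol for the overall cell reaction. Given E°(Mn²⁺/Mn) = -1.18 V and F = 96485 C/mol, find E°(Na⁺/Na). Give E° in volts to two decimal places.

E°cell = −ΔG°/(nF) = −(-295×10³)/((2)(96485)) = +1.529 V.
Since Mn²⁺/Mn is the cathode and Na⁺/Na the anode, E°cell = E°(Mn²⁺/Mn) − E°(Na⁺/Na).
So E°(Na⁺/Na) = E°(Mn²⁺/Mn) − E°cell = (-1.18) − (+1.529) = -2.71 V.

-2.71 V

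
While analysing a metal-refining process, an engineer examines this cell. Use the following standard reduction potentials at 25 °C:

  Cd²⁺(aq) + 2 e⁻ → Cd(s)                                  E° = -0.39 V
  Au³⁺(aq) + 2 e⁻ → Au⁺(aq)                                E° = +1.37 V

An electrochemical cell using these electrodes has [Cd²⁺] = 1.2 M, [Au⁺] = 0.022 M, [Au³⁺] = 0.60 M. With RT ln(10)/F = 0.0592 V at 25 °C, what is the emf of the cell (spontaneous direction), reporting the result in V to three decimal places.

+1.800 V

Au³⁺/Au⁺ is the cathode (higher E°), Cd²⁺/Cd the anode: E°cell = +1.37 − (-0.39) = +1.76 V, n = 2.
Overall: Au³⁺(aq) + Cd(s) → Au⁺(aq) + Cd²⁺(aq)
Q = [Au⁺]·[Cd²⁺] / ([Au³⁺]); log Q = -1.357.
E = E° − (0.0592/n) log Q = +1.76 − (0.0592/2)(-1.357) = +1.800 V.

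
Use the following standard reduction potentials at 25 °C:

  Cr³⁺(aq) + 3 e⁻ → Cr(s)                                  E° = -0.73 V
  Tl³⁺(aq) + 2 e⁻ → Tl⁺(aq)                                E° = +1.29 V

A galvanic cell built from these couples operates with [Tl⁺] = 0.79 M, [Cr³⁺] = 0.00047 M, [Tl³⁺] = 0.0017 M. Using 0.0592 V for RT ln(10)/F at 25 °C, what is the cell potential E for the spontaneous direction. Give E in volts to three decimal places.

Tl³⁺/Tl⁺ is the cathode (higher E°), Cr³⁺/Cr the anode: E°cell = +1.29 − (-0.73) = +2.02 V, n = 6.
Overall: 3 Tl³⁺(aq) + 2 Cr(s) → 3 Tl⁺(aq) + 2 Cr³⁺(aq)
Q = [Tl⁺]^3·[Cr³⁺]^2 / ([Tl³⁺]^3); log Q = 1.346.
E = E° − (0.0592/n) log Q = +2.02 − (0.0592/6)(1.346) = +2.007 V.

+2.007 V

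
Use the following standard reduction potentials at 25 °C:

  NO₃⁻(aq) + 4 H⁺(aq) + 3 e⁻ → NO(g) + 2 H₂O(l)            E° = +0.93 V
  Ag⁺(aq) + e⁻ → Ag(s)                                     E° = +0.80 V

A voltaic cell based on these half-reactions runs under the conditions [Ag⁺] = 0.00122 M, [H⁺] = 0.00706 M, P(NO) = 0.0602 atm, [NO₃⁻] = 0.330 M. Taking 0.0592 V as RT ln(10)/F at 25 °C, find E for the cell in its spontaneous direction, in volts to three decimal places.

+0.147 V

NO₃⁻/NO is the cathode (higher E°), Ag⁺/Ag the anode: E°cell = +0.93 − (+0.80) = +0.13 V, n = 3.
Overall: NO₃⁻(aq) + 4 H⁺(aq) + 3 Ag(s) → NO(g) + 2 H₂O(l) + 3 Ag⁺(aq)
Q = P(NO)·[Ag⁺]^3 / ([NO₃⁻]·[H⁺]^4); log Q = -0.875.
E = E° − (0.0592/n) log Q = +0.13 − (0.0592/3)(-0.875) = +0.147 V.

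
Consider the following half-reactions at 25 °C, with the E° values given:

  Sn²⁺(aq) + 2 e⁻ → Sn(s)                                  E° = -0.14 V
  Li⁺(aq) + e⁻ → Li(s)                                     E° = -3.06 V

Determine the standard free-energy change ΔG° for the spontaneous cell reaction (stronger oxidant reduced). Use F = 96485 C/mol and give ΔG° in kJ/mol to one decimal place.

Sn²⁺/Sn (E° = -0.14 V) is the cathode; Li⁺/Li (E° = -3.06 V) is the anode, so E°cell = +2.92 V.
Balancing electrons gives n = 2 (lcm of 2 and 1).
ΔG° = −nFE° = −(2)(96485)(+2.92) = -563,472 J = -563.5 kJ/mol.

-563.5 kJ/mol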